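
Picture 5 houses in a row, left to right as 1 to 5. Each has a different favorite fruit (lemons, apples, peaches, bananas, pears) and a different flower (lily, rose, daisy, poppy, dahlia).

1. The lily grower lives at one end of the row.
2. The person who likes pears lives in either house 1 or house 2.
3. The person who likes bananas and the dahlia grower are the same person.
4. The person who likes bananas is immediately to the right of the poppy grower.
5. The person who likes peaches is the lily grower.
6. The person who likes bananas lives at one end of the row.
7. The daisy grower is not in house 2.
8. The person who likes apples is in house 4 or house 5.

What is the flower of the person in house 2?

Clue 6: the person who likes bananas is in house 5.
That leaves lemons as the favorite fruit for house 3.
House 4's favorite fruit must be apples (nothing else left).
The dahlia grower is in house 5 (clue 3).
Clue 4: the poppy grower is in house 4.
Clue 5 places the lily grower in house 1.
So house 1 gets peaches for favorite fruit.
House 2 favorite fruit: only pears fits.
House 2's flower must be rose (nothing else left).
So house 3 gets daisy for flower.
So: house 1 = peaches/lily, house 2 = pears/rose, house 3 = lemons/daisy, house 4 = apples/poppy, house 5 = bananas/dahlia.

rose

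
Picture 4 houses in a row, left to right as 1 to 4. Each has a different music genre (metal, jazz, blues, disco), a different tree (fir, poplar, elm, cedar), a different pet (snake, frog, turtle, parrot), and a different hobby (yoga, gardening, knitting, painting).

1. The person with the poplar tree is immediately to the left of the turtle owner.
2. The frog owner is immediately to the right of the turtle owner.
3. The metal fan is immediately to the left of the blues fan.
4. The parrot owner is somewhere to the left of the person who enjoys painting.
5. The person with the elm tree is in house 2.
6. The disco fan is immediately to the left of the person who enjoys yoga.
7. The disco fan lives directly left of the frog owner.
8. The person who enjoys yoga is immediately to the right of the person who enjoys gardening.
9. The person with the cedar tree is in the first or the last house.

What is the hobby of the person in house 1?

The person with the elm tree is in house 2 (clue 5).
Clue 1: the person with the poplar tree is in house 1.
By clue 1, the turtle owner is in house 2.
By clue 2, the frog owner is in house 3.
Clue 7: the disco fan is in house 2.
House 3 tree: only fir fits.
So house 4 gets cedar for tree.
House 1's pet must be parrot (nothing else left).
The only pet still possible for house 4 is snake.
House 1's hobby must be knitting (nothing else left).
The metal fan is in house 3 (clue 3).
From clue 3, the blues fan must be in house 4.
Clue 6: the person who enjoys yoga is in house 3.
The person who enjoys gardening is in house 2 (clue 8).
House 1's music genre must be jazz (nothing else left).
House 4's hobby must be painting (nothing else left).
So: house 1 = jazz/poplar/parrot/knitting, house 2 = disco/elm/turtle/gardening, house 3 = metal/fir/frog/yoga, house 4 = blues/cedar/snake/painting.

knitting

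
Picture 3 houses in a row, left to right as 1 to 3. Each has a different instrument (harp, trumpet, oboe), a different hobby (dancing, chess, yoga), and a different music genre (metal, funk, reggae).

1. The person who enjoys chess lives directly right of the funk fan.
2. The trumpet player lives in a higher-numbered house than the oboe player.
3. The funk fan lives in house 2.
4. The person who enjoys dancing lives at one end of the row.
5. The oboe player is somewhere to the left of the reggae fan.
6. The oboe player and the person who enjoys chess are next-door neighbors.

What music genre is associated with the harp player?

By clue 3, the funk fan is in house 2.
The only music genre still possible for house 1 is metal.
So house 3 gets reggae for music genre.
From clue 1, the person who enjoys chess must be in house 3.
From clue 6, the oboe player must be in house 2.
That leaves harp as the instrument for house 1.
That leaves trumpet as the instrument for house 3.
The only hobby still possible for house 2 is yoga.
House 1's hobby must be dancing (nothing else left).
So: house 1 = harp/dancing/metal, house 2 = oboe/yoga/funk, house 3 = trumpet/chess/reggae.

metal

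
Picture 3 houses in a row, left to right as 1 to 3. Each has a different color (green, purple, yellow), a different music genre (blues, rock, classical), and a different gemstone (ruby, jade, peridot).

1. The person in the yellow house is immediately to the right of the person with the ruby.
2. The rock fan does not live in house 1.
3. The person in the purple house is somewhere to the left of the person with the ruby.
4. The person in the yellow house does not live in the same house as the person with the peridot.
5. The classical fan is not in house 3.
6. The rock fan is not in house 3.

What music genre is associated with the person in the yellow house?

Clue 3: the person in the purple house is in house 1.
Clue 3 places the person with the ruby in house 2.
The rock fan is in house 2 (clue 6).
House 1 music genre: only classical fits.
That leaves blues as the music genre for house 3.
The person in the yellow house is in house 3 (clue 1).
From clue 4, the person with the peridot must be in house 1.
So house 2 gets green for color.
House 3 gemstone: only jade fits.
So: house 1 = purple/classical/peridot, house 2 = green/rock/ruby, house 3 = yellow/blues/jade.

blues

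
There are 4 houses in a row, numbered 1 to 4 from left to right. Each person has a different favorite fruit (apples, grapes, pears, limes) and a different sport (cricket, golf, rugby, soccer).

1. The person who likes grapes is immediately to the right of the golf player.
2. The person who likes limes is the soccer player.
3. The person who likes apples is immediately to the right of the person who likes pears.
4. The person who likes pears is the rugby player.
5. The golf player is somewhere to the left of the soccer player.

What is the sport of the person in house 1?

House 1 favorite fruit: only pears fits.
From clue 3, the person who likes apples must be in house 2.
Clue 4: the rugby player is in house 1.
The person who likes grapes is narrowed to house 3 or 4; consider each.
Placing it in house 4 leads to a contradiction, so it's in house 3.
By clue 1, the golf player is in house 2.
So house 4 gets limes for favorite fruit.
From clue 2, the soccer player must be in house 4.
The only sport still possible for house 3 is cricket.
So: house 1 = pears/rugby, house 2 = apples/golf, house 3 = grapes/cricket, house 4 = limes/soccer.

rugby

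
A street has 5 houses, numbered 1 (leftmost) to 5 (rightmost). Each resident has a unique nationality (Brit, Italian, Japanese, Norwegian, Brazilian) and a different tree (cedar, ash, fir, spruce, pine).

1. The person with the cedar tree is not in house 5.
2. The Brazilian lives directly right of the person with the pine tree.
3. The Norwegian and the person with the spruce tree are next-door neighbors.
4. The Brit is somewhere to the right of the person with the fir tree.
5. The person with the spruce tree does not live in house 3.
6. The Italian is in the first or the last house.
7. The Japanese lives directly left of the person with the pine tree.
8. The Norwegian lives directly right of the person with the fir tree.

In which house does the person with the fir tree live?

2

The Italian is narrowed to house 1 or 5; consider each.
Placing it in house 5 leads to a contradiction, so it's in house 1.
The Brazilian is narrowed to house 4 or 5; consider each.
Placing it in house 5 leads to a contradiction, so it's in house 4.
The person with the pine tree is in house 3 (clue 2).
The Japanese is in house 2 (clue 7).
House 5's tree must be ash (nothing else left).
That leaves cedar as the tree for house 1.
The Brit is narrowed to house 3 or 5; consider each.
Placing it in house 3 leads to a contradiction, so it's in house 5.
That leaves Norwegian as the nationality for house 3.
By clue 8, the person with the fir tree is in house 2.
House 4's tree must be spruce (nothing else left).
So: house 1 = Italian/cedar, house 2 = Japanese/fir, house 3 = Norwegian/pine, house 4 = Brazilian/spruce, house 5 = Brit/ash.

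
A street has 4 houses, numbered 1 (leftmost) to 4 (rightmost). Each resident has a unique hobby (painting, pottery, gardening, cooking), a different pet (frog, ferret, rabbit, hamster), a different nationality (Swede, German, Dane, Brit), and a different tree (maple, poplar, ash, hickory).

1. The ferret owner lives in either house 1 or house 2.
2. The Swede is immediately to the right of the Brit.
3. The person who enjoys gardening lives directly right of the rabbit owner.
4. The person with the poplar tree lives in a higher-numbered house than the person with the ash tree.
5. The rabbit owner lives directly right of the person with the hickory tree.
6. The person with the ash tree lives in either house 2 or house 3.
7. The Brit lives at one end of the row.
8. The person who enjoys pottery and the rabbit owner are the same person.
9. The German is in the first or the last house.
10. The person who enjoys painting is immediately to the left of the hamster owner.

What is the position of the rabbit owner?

3

Clue 7 places the Brit in house 1.
Clue 2 places the Swede in house 2.
House 3's nationality must be Dane (nothing else left).
That leaves German as the nationality for house 4.
The person who enjoys gardening is narrowed to house 3 or 4; consider each.
Placing it in house 3 leads to a contradiction, so it's in house 4.
From clue 3, the rabbit owner must be in house 3.
By clue 5, the person with the hickory tree is in house 2.
Clue 8: the person who enjoys pottery is in house 3.
So house 1 gets maple for tree.
The only tree still possible for house 4 is poplar.
From clue 10, the person who enjoys painting must be in house 1.
Clue 10: the hamster owner is in house 2.
House 2 hobby: only cooking fits.
So house 4 gets frog for pet.
House 3's tree must be ash (nothing else left).
House 1's pet must be ferret (nothing else left).
So: house 1 = painting/ferret/Brit/maple, house 2 = cooking/hamster/Swede/hickory, house 3 = pottery/rabbit/Dane/ash, house 4 = gardening/frog/German/poplar.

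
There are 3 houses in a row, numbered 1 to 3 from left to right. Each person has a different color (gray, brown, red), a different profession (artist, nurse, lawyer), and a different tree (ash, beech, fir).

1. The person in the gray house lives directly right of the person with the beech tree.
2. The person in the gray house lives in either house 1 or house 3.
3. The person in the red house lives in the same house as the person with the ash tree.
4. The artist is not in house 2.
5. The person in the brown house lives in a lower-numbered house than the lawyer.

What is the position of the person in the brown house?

Clue 2 places the person in the gray house in house 3.
From clue 1, the person with the beech tree must be in house 2.
House 3 tree: only fir fits.
From clue 3, the person in the red house must be in house 1.
House 2 color: only brown fits.
House 1's tree must be ash (nothing else left).
By clue 5, the lawyer is in house 3.
House 2's profession must be nurse (nothing else left).
House 1's profession must be artist (nothing else left).
So: house 1 = red/artist/ash, house 2 = brown/nurse/beech, house 3 = gray/lawyer/fir.

2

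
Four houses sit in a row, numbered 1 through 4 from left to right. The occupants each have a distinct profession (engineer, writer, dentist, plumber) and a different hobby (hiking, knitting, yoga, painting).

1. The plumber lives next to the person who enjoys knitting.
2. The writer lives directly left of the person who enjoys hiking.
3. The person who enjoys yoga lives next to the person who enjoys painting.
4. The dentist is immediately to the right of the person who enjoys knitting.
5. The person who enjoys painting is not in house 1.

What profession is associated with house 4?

The dentist is narrowed to house 2 or 3 or 4; consider each.
Placing it in house 2 and house 3 leads to a contradiction, so it's in house 4.
By clue 4, the person who enjoys knitting is in house 3.
House 1 hobby: only yoga fits.
Clue 1: the plumber is in house 2.
From clue 3, the person who enjoys painting must be in house 2.
The only hobby still possible for house 4 is hiking.
The writer is in house 3 (clue 2).
The only profession still possible for house 1 is engineer.
So: house 1 = engineer/yoga, house 2 = plumber/painting, house 3 = writer/knitting, house 4 = dentist/hiking.

dentist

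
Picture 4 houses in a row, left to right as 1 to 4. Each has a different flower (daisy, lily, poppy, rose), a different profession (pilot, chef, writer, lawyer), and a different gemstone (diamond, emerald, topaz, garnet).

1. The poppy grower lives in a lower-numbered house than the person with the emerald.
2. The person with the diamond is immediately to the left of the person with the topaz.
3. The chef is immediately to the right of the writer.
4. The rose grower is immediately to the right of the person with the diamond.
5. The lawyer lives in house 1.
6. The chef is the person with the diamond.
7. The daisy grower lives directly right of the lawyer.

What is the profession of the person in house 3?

By clue 5, the lawyer is in house 1.
Clue 7 places the daisy grower in house 2.
The only profession still possible for house 4 is pilot.
So house 1 gets garnet for gemstone.
Clue 3 places the chef in house 3.
Clue 3: the writer is in house 2.
The person with the diamond is in house 3 (clue 6).
House 2 gemstone: only emerald fits.
So house 4 gets topaz for gemstone.
The poppy grower is in house 1 (clue 1).
The rose grower is in house 4 (clue 4).
House 3 flower: only lily fits.
So: house 1 = poppy/lawyer/garnet, house 2 = daisy/writer/emerald, house 3 = lily/chef/diamond, house 4 = rose/pilot/topaz.

chef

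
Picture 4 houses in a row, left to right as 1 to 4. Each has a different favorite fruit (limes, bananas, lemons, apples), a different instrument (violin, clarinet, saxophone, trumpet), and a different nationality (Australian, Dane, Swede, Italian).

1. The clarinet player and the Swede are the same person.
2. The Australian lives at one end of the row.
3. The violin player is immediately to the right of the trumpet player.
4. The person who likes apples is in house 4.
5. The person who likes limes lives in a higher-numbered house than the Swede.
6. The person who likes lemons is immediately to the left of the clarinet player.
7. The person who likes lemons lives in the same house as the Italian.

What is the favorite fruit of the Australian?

apples

By clue 4, the person who likes apples is in house 4.
By clue 5, the person who likes limes is in house 3.
Clue 5 places the Swede in house 2.
House 1's nationality must be Italian (nothing else left).
That leaves Dane as the nationality for house 3.
That leaves Australian as the nationality for house 4.
Clue 1: the clarinet player is in house 2.
Clue 6 places the person who likes lemons in house 1.
House 2 favorite fruit: only bananas fits.
By clue 3, the violin player is in house 4.
Clue 3: the trumpet player is in house 3.
House 1's instrument must be saxophone (nothing else left).
So: house 1 = lemons/saxophone/Italian, house 2 = bananas/clarinet/Swede, house 3 = limes/trumpet/Dane, house 4 = apples/violin/Australian.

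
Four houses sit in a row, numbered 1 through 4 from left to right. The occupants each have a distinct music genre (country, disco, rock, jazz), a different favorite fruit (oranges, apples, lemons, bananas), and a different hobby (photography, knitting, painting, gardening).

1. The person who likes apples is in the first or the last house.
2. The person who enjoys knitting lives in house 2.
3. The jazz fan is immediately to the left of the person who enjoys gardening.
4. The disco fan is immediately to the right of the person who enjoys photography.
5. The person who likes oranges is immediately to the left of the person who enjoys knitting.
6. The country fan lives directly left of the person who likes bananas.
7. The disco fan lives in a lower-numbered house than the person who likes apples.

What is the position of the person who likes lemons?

3

From clue 2, the person who enjoys knitting must be in house 2.
By clue 5, the person who likes oranges is in house 1.
By clue 7, the person who likes apples is in house 4.
That leaves rock as the music genre for house 4.
Clue 4: the disco fan is in house 2.
By clue 4, the person who enjoys photography is in house 1.
The only music genre still possible for house 1 is country.
House 3 music genre: only jazz fits.
By clue 3, the person who enjoys gardening is in house 4.
The person who likes bananas is in house 2 (clue 6).
So house 3 gets lemons for favorite fruit.
The only hobby still possible for house 3 is painting.
So: house 1 = country/oranges/photography, house 2 = disco/bananas/knitting, house 3 = jazz/lemons/painting, house 4 = rock/apples/gardening.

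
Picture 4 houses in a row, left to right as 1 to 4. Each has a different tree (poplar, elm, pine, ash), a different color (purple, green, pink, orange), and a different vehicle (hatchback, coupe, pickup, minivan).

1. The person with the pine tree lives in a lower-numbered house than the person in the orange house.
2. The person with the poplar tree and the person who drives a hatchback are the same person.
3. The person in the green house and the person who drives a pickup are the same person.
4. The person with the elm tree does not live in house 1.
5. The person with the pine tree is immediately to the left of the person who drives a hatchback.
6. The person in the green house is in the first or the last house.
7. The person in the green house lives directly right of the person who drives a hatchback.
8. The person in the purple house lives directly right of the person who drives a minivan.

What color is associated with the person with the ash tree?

pink

From clue 7, the person in the green house must be in house 4.
By clue 7, the person who drives a hatchback is in house 3.
So house 1 gets pink for color.
From clue 2, the person with the poplar tree must be in house 3.
By clue 3, the person who drives a pickup is in house 4.
From clue 5, the person with the pine tree must be in house 2.
House 1's tree must be ash (nothing else left).
The only tree still possible for house 4 is elm.
Clue 1 places the person in the orange house in house 3.
House 2's color must be purple (nothing else left).
Clue 8 places the person who drives a minivan in house 1.
House 2 vehicle: only coupe fits.
So: house 1 = ash/pink/minivan, house 2 = pine/purple/coupe, house 3 = poplar/orange/hatchback, house 4 = elm/green/pickup.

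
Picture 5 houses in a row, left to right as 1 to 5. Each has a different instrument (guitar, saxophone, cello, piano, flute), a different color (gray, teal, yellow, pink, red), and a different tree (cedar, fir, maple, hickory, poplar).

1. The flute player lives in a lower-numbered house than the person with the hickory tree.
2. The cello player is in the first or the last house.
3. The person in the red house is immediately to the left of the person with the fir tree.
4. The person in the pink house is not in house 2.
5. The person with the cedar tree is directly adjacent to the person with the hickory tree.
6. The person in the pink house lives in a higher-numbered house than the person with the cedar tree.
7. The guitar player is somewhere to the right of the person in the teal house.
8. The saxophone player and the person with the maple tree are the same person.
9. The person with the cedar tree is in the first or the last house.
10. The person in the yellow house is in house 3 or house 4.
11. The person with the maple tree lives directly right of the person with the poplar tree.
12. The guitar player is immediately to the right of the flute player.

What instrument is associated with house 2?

guitar

By clue 9, the person with the cedar tree is in house 1.
By clue 5, the person with the hickory tree is in house 2.
From clue 1, the flute player must be in house 1.
Clue 12: the guitar player is in house 2.
From clue 7, the person in the teal house must be in house 1.
That leaves piano as the instrument for house 3.
So house 4 gets saxophone for instrument.
House 5's instrument must be cello (nothing else left).
Clue 8 places the person with the maple tree in house 4.
By clue 11, the person with the poplar tree is in house 3.
House 5's tree must be fir (nothing else left).
From clue 3, the person in the red house must be in house 4.
House 2's color must be gray (nothing else left).
House 5 color: only pink fits.
So house 3 gets yellow for color.
So: house 1 = flute/teal/cedar, house 2 = guitar/gray/hickory, house 3 = piano/yellow/poplar, house 4 = saxophone/red/maple, house 5 = cello/pink/fir.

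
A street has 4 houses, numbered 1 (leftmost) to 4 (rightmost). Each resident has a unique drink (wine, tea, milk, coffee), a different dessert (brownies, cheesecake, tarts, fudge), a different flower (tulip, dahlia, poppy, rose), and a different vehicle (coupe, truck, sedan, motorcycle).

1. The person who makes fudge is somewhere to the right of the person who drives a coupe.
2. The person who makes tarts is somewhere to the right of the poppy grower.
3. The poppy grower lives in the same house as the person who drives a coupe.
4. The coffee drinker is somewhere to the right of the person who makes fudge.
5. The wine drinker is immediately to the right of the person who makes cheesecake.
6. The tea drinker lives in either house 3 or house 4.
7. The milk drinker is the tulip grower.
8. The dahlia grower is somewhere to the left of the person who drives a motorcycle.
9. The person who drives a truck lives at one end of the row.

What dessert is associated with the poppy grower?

brownies

The only drink still possible for house 1 is milk.
So house 2 gets wine for drink.
By clue 5, the person who makes cheesecake is in house 1.
Clue 7: the tulip grower is in house 1.
That leaves poppy as the flower for house 2.
House 4's flower must be rose (nothing else left).
From clue 3, the person who drives a coupe must be in house 2.
The person who drives a motorcycle is in house 4 (clue 8).
House 3 flower: only dahlia fits.
The only vehicle still possible for house 3 is sedan.
Clue 1 places the person who makes fudge in house 3.
Clue 4 places the coffee drinker in house 4.
That leaves tea as the drink for house 3.
So house 2 gets brownies for dessert.
So house 4 gets tarts for dessert.
House 1 vehicle: only truck fits.
So: house 1 = milk/cheesecake/tulip/truck, house 2 = wine/brownies/poppy/coupe, house 3 = tea/fudge/dahlia/sedan, house 4 = coffee/tarts/rose/motorcycle.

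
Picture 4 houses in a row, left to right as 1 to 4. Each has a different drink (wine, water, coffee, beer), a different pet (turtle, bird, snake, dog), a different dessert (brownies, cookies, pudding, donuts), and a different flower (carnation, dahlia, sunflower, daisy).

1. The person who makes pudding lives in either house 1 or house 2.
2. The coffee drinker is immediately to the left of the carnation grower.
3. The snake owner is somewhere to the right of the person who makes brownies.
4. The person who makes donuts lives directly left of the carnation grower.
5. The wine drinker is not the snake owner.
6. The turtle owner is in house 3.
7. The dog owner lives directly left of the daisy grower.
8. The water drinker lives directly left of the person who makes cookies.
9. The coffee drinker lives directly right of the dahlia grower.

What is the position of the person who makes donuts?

2

Clue 6 places the turtle owner in house 3.
House 4 dessert: only cookies fits.
Clue 8: the water drinker is in house 3.
So house 2 gets coffee for drink.
The carnation grower is in house 3 (clue 2).
Clue 4 places the person who makes donuts in house 2.
Clue 9 places the dahlia grower in house 1.
So house 3 gets brownies for dessert.
The only flower still possible for house 2 is daisy.
That leaves sunflower as the flower for house 4.
By clue 3, the snake owner is in house 4.
Clue 5 places the wine drinker in house 1.
Clue 7: the dog owner is in house 1.
House 4's drink must be beer (nothing else left).
House 2 pet: only bird fits.
The only dessert still possible for house 1 is pudding.
So: house 1 = wine/dog/pudding/dahlia, house 2 = coffee/bird/donuts/daisy, house 3 = water/turtle/brownies/carnation, house 4 = beer/snake/cookies/sunflower.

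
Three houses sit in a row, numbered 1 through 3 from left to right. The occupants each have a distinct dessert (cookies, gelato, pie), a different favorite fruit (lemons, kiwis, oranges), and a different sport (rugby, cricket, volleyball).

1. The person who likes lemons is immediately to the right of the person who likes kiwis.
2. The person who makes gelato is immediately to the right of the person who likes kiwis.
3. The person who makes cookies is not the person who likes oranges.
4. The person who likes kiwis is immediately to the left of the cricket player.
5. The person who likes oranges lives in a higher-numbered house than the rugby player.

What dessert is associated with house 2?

House 1 favorite fruit: only kiwis fits.
Clue 1: the person who likes lemons is in house 2.
Clue 2 places the person who makes gelato in house 2.
Clue 4: the cricket player is in house 2.
That leaves oranges as the favorite fruit for house 3.
That leaves volleyball as the sport for house 3.
From clue 3, the person who makes cookies must be in house 1.
That leaves pie as the dessert for house 3.
House 1 sport: only rugby fits.
So: house 1 = cookies/kiwis/rugby, house 2 = gelato/lemons/cricket, house 3 = pie/oranges/volleyball.

gelato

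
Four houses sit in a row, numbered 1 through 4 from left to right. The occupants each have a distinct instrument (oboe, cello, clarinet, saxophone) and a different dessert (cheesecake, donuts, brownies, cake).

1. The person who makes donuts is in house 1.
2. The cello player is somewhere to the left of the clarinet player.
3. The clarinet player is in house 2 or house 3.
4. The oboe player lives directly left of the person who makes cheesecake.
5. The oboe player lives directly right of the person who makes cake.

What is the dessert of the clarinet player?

cake

From clue 1, the person who makes donuts must be in house 1.
House 4 instrument: only saxophone fits.
House 2's dessert must be cake (nothing else left).
The oboe player is in house 3 (clue 5).
House 1 instrument: only cello fits.
That leaves clarinet as the instrument for house 2.
From clue 4, the person who makes cheesecake must be in house 4.
House 3's dessert must be brownies (nothing else left).
So: house 1 = cello/donuts, house 2 = clarinet/cake, house 3 = oboe/brownies, house 4 = saxophone/cheesecake.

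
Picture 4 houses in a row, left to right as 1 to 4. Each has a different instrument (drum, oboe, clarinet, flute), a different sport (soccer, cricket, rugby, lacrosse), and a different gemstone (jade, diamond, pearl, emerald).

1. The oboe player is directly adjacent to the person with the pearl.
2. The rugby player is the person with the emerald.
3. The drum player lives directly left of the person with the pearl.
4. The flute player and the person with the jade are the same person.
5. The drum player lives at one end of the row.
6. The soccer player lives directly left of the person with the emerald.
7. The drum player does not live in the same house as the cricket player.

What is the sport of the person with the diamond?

lacrosse

Clue 5: the drum player is in house 1.
From clue 3, the person with the pearl must be in house 2.
The only gemstone still possible for house 1 is diamond.
By clue 1, the oboe player is in house 3.
House 2's instrument must be clarinet (nothing else left).
House 4's instrument must be flute (nothing else left).
The only sport still possible for house 1 is lacrosse.
The person with the jade is in house 4 (clue 4).
So house 3 gets emerald for gemstone.
By clue 2, the rugby player is in house 3.
Clue 6 places the soccer player in house 2.
The only sport still possible for house 4 is cricket.
So: house 1 = drum/lacrosse/diamond, house 2 = clarinet/soccer/pearl, house 3 = oboe/rugby/emerald, house 4 = flute/cricket/jade.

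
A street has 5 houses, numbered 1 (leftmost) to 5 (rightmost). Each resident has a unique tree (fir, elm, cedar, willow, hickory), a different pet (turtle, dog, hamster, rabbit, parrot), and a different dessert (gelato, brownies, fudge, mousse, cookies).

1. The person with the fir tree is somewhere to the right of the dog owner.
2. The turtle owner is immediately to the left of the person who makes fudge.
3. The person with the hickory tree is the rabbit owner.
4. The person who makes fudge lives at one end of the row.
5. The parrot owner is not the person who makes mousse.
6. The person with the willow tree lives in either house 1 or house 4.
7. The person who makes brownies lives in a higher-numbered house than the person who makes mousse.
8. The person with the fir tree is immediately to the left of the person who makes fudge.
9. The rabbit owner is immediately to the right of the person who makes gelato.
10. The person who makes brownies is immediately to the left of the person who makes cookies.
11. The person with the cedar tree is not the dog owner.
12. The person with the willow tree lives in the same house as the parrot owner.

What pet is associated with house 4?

turtle

Clue 4 places the person who makes fudge in house 5.
Clue 8 places the person with the fir tree in house 4.
So house 1 gets willow for tree.
From clue 2, the turtle owner must be in house 4.
The parrot owner is in house 1 (clue 12).
The person who makes brownies is in house 3 (clue 7).
Clue 7 places the person who makes mousse in house 2.
Clue 10: the person who makes cookies is in house 4.
So house 1 gets gelato for dessert.
From clue 9, the rabbit owner must be in house 2.
The only pet still possible for house 5 is hamster.
From clue 3, the person with the hickory tree must be in house 2.
That leaves elm as the tree for house 3.
House 5 tree: only cedar fits.
That leaves dog as the pet for house 3.
So: house 1 = willow/parrot/gelato, house 2 = hickory/rabbit/mousse, house 3 = elm/dog/brownies, house 4 = fir/turtle/cookies, house 5 = cedar/hamster/fudge.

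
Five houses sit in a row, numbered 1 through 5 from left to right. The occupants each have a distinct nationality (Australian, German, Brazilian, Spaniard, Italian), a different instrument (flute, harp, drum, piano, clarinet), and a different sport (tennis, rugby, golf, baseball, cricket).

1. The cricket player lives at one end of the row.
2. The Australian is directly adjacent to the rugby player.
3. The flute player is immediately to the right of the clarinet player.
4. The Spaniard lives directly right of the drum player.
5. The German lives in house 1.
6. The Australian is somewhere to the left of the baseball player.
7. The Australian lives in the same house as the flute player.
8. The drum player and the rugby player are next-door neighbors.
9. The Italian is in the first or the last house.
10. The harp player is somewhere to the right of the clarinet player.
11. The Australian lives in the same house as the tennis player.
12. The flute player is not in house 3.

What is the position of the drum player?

2

By clue 5, the German is in house 1.
House 5's nationality must be Italian (nothing else left).
Clue 8 places the drum player in house 2.
Clue 3 places the clarinet player in house 3.
Clue 4: the Spaniard is in house 3.
Clue 7 places the Australian in house 4.
From clue 11, the tennis player must be in house 4.
House 2's nationality must be Brazilian (nothing else left).
So house 1 gets piano for instrument.
So house 4 gets flute for instrument.
The only instrument still possible for house 5 is harp.
That leaves golf as the sport for house 2.
By clue 2, the rugby player is in house 3.
From clue 6, the baseball player must be in house 5.
House 1 sport: only cricket fits.
So: house 1 = German/piano/cricket, house 2 = Brazilian/drum/golf, house 3 = Spaniard/clarinet/rugby, house 4 = Australian/flute/tennis, house 5 = Italian/harp/baseball.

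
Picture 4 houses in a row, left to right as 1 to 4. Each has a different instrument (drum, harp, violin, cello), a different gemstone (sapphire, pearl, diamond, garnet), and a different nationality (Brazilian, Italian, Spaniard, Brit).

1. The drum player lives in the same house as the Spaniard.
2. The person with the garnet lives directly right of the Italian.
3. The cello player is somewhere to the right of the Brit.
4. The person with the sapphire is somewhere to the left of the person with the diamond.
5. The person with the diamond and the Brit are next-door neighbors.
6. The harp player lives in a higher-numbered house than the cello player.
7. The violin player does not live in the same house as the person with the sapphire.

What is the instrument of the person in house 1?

drum

The cello player is narrowed to house 2 or 3; consider each.
Placing it in house 2 leads to a contradiction, so it's in house 3.
Clue 6: the harp player is in house 4.
So house 4 gets Brazilian for nationality.
House 3's nationality must be Italian (nothing else left).
Clue 2 places the person with the garnet in house 4.
The drum player is narrowed to house 1 or 2; consider each.
Placing it in house 2 leads to a contradiction, so it's in house 1.
From clue 1, the Spaniard must be in house 1.
The only instrument still possible for house 2 is violin.
House 2 nationality: only Brit fits.
Clue 5 places the person with the diamond in house 3.
Clue 7 places the person with the sapphire in house 1.
House 2 gemstone: only pearl fits.
So: house 1 = drum/sapphire/Spaniard, house 2 = violin/pearl/Brit, house 3 = cello/diamond/Italian, house 4 = harp/garnet/Brazilian.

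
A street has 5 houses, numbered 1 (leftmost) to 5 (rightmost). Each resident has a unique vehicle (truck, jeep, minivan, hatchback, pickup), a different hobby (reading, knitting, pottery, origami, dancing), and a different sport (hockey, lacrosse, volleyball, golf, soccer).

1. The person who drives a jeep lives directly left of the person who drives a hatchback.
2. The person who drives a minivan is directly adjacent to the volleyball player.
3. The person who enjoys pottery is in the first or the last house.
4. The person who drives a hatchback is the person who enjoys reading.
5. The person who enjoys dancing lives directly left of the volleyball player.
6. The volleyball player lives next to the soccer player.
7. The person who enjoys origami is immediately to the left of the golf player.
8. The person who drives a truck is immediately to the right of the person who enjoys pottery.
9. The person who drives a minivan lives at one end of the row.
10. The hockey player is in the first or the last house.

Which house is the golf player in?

By clue 8, the person who drives a truck is in house 2.
Clue 8: the person who enjoys pottery is in house 1.
By clue 5, the person who enjoys dancing is in house 3.
Clue 5 places the volleyball player in house 4.
House 2 sport: only lacrosse fits.
The person who drives a minivan is in house 5 (clue 2).
So house 1 gets pickup for vehicle.
So house 3 gets jeep for vehicle.
That leaves hatchback as the vehicle for house 4.
House 1's sport must be hockey (nothing else left).
Clue 4 places the person who enjoys reading in house 4.
So house 2 gets origami for hobby.
The only hobby still possible for house 5 is knitting.
From clue 7, the golf player must be in house 3.
That leaves soccer as the sport for house 5.
So: house 1 = pickup/pottery/hockey, house 2 = truck/origami/lacrosse, house 3 = jeep/dancing/golf, house 4 = hatchback/reading/volleyball, house 5 = minivan/knitting/soccer.

3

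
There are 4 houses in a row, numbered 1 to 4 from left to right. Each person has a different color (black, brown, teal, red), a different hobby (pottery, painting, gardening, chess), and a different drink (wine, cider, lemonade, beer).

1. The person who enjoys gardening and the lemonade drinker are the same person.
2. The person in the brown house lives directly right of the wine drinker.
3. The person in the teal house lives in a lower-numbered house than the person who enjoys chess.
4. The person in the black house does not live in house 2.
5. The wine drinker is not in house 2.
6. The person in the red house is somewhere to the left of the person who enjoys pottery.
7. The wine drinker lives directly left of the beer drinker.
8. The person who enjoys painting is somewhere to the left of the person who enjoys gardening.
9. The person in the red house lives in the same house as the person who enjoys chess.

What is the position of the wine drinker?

3

House 1's hobby must be painting (nothing else left).
The person in the brown house is narrowed to house 2 or 4; consider each.
Placing it in house 2 leads to a contradiction, so it's in house 4.
Clue 2 places the wine drinker in house 3.
Clue 7: the beer drinker is in house 4.
House 1's drink must be cider (nothing else left).
So house 2 gets lemonade for drink.
By clue 1, the person who enjoys gardening is in house 2.
House 3 hobby: only chess fits.
That leaves pottery as the hobby for house 4.
The person in the red house is in house 3 (clue 9).
The only color still possible for house 2 is teal.
So house 1 gets black for color.
So: house 1 = black/painting/cider, house 2 = teal/gardening/lemonade, house 3 = red/chess/wine, house 4 = brown/pottery/beer.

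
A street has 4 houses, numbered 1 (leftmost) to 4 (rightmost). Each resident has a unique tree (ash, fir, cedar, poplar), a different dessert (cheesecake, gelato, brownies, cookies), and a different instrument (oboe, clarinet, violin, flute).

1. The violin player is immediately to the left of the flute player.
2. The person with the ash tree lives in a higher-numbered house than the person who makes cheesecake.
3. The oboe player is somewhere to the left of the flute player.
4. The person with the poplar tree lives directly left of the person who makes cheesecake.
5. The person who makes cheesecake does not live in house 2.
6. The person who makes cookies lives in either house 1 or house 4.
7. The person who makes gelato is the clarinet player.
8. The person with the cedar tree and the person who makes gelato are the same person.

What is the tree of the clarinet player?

The person who makes cheesecake is in house 3 (clue 5).
The person with the ash tree is in house 4 (clue 2).
The person with the poplar tree is in house 2 (clue 4).
So house 3 gets fir for tree.
From clue 8, the person who makes gelato must be in house 1.
That leaves cedar as the tree for house 1.
So house 2 gets brownies for dessert.
So house 4 gets cookies for dessert.
Clue 7: the clarinet player is in house 1.
The only instrument still possible for house 4 is flute.
Clue 1: the violin player is in house 3.
So house 2 gets oboe for instrument.
So: house 1 = cedar/gelato/clarinet, house 2 = poplar/brownies/oboe, house 3 = fir/cheesecake/violin, house 4 = ash/cookies/flute.

cedar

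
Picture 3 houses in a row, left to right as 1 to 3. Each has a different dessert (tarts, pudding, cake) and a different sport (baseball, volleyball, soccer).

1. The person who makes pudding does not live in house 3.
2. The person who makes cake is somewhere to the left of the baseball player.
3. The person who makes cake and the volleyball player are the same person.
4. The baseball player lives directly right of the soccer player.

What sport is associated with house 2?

So house 3 gets tarts for dessert.
House 3 sport: only baseball fits.
From clue 4, the soccer player must be in house 2.
House 1's sport must be volleyball (nothing else left).
Clue 3 places the person who makes cake in house 1.
House 2's dessert must be pudding (nothing else left).
So: house 1 = cake/volleyball, house 2 = pudding/soccer, house 3 = tarts/baseball.

soccer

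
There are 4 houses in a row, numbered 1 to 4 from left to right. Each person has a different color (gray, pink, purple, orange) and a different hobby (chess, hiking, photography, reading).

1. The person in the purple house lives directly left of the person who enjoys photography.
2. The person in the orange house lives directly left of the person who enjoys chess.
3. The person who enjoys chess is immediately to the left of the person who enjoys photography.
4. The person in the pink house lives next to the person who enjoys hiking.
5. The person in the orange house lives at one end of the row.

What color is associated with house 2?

purple

By clue 5, the person in the orange house is in house 1.
By clue 2, the person who enjoys chess is in house 2.
The person who enjoys photography is in house 3 (clue 3).
Clue 1: the person in the purple house is in house 2.
House 4's color must be gray (nothing else left).
By clue 4, the person who enjoys hiking is in house 4.
The only color still possible for house 3 is pink.
House 1 hobby: only reading fits.
So: house 1 = orange/reading, house 2 = purple/chess, house 3 = pink/photography, house 4 = gray/hiking.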